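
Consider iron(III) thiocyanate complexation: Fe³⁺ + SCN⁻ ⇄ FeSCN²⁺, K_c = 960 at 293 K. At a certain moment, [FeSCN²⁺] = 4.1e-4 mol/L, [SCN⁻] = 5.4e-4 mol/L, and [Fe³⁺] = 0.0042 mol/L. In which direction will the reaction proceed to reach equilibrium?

in the forward direction

Q_c = [FeSCN²⁺] / ([Fe³⁺]·[SCN⁻]) = (4.1e-4) / ((0.0042)·(5.4e-4)) = 180
Q_c = 180 < K_c = 960, so the forward reaction proceeds.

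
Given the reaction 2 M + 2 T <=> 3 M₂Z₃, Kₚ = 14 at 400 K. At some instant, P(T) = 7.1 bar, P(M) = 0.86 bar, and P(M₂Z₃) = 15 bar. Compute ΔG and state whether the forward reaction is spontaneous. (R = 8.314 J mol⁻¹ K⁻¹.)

Qₚ = P(M₂Z₃)³ / (P(M)²·P(T)²) = (15)³ / ((0.86)²·(7.1)²) = 90.5
ΔG = RT ln(Qₚ/Kₚ) = (8.314 J mol⁻¹ K⁻¹)(400 K) × ln(90.5/14)
   = (3.326 kJ/mol)(1.866) = 6.21 kJ/mol
ΔG > 0, so the forward reaction is non-spontaneous (proceeds in reverse).

ΔG = 6.21 kJ/mol; the forward reaction is non-spontaneous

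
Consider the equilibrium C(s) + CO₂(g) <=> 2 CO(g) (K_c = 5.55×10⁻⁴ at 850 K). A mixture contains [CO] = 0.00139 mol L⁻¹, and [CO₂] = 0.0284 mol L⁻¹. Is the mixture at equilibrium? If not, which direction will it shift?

no; Q < K, reaction proceeds forward

(C is a pure solid — omitted from Q_c.)
Q_c = [CO]² / [CO₂] = (0.00139)² / (0.0284) = 6.80×10⁻⁵
Q_c = 6.80×10⁻⁵ < K_c = 5.55×10⁻⁴: net forward reaction.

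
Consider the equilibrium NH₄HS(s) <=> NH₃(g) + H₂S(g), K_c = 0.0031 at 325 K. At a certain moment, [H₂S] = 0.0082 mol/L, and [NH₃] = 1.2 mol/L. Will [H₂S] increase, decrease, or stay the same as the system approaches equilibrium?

(NH₄HS is a pure solid — omitted from Q_c.)
Q_c = [NH₃]·[H₂S] = (1.2)·(0.0082) = 0.0098
Q_c = 0.0098 > K_c = 0.0031: net reverse reaction.
H₂S is a product, so it decreases.

decrease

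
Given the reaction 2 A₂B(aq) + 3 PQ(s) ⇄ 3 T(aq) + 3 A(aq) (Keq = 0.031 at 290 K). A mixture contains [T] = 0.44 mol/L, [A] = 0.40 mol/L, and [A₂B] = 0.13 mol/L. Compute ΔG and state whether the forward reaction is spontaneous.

(PQ is a pure solid — omitted from Q.)
Q = [T]³·[A]³ / [A₂B]² = (0.44)³·(0.40)³ / (0.13)² = 0.323
ΔG = RT ln(Q/Keq) = (8.314 J mol⁻¹ K⁻¹)(290 K) × ln(0.323/0.031)
   = (2.411 kJ/mol)(2.344) = 5.65 kJ/mol
ΔG > 0, so the forward reaction is non-spontaneous (proceeds in reverse).

ΔG = 5.65 kJ/mol; the forward reaction is non-spontaneous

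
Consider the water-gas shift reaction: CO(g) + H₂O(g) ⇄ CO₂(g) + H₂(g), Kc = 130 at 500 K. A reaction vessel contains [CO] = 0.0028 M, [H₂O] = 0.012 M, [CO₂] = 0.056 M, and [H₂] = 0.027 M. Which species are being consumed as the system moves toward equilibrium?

CO, H₂O (reactants)

Qc = [CO₂]·[H₂] / ([CO]·[H₂O]) = (0.056)·(0.027) / ((0.0028)·(0.012)) = 45
Qc = 45 < Kc = 130: net forward reaction.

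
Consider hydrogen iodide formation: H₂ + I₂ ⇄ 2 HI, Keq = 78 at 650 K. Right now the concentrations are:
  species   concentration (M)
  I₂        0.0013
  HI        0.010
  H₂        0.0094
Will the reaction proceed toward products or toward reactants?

in the forward direction

Q = [HI]² / ([H₂]·[I₂]) = (0.010)² / ((0.0094)·(0.0013)) = 8.2
Q = 8.2 < Keq = 78, so the forward reaction proceeds.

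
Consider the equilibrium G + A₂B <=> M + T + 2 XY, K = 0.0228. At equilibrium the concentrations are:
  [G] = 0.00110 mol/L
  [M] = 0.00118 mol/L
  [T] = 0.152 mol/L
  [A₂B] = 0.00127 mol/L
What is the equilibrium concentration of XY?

At equilibrium, K = [M]·[T]·[XY]² / ([G]·[A₂B]) = 0.0228.
(0.00118)·(0.152)·([XY])² / ((0.00110)·(0.00127)) = 0.0228
[XY]² = 1.78×10⁻⁴ ⇒ [XY] = 0.0133 mol/L

[XY] = 0.0133 mol/L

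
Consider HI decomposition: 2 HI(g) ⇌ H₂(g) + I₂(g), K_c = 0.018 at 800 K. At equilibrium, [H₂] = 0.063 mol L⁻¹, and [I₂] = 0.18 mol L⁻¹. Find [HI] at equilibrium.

At equilibrium, K_c = [H₂]·[I₂] / [HI]² = 0.018.
(0.063)·(0.18) / ([HI])² = 0.018
[HI]² = 0.630 ⇒ [HI] = 0.79 mol L⁻¹

[HI] = 0.79 mol L⁻¹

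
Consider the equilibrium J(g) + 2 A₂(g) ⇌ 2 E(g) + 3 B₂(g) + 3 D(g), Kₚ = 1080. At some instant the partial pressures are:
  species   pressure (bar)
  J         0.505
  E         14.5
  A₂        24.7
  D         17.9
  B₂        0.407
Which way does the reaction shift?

in the forward direction

Qₚ = P(E)²·P(B₂)³·P(D)³ / (P(J)·P(A₂)²) = (14.5)²·(0.407)³·(17.9)³ / ((0.505)·(24.7)²) = 264
Qₚ = 264 < Kₚ = 1080, so the forward reaction proceeds.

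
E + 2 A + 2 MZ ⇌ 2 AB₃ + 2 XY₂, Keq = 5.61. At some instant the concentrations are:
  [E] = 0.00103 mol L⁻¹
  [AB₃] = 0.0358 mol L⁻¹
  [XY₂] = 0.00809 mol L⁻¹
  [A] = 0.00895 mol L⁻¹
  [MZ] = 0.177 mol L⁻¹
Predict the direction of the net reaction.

in the reverse direction

Q = [AB₃]²·[XY₂]² / ([E]·[A]²·[MZ]²) = (0.0358)²·(0.00809)² / ((0.00103)·(0.00895)²·(0.177)²) = 32.5
Q = 32.5 > Keq = 5.61, so the reverse reaction proceeds.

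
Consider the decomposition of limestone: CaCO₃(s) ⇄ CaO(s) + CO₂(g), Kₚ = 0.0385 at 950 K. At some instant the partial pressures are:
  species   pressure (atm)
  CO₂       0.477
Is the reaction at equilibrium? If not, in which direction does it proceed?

in the reverse direction

(CaCO₃, CaO are pure solids — omitted from Qₚ.)
Qₚ = P(CO₂) = 0.477
Qₚ = 0.477 > Kₚ = 0.0385, so the reverse reaction proceeds.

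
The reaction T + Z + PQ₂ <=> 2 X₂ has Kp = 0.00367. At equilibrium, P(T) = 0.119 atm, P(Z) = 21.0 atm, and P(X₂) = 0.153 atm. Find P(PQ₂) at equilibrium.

At equilibrium, Kp = P(X₂)² / (P(T)·P(Z)·P(PQ₂)) = 0.00367.
(0.153)² / ((0.119)·(21.0)·(P(PQ₂))) = 0.00367
P(PQ₂) = 2.55 atm

P(PQ₂) = 2.55 atm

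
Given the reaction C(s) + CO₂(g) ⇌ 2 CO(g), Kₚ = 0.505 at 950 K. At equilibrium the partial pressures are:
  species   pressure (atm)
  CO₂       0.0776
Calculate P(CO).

(C is a pure solid — omitted from Kₚ.)
At equilibrium, Kₚ = P(CO)² / P(CO₂) = 0.505.
(P(CO))² / (0.0776) = 0.505
P(CO)² = 0.0392 ⇒ P(CO) = 0.198 atm

P(CO) = 0.198 atm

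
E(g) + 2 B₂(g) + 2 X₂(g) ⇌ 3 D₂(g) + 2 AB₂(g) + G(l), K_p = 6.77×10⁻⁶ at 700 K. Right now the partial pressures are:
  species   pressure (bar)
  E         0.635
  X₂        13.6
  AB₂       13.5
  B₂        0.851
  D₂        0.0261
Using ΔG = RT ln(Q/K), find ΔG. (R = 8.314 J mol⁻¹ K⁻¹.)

(G is a pure liquid — omitted from Q_p.)
Q_p = P(D₂)³·P(AB₂)² / (P(E)·P(B₂)²·P(X₂)²) = (0.0261)³·(13.5)² / ((0.635)·(0.851)²·(13.6)²) = 3.81×10⁻⁵
ΔG = RT ln(Q_p/K_p) = (8.314 J mol⁻¹ K⁻¹)(700 K) × ln(3.81×10⁻⁵/6.77×10⁻⁶)
   = (5.820 kJ/mol)(1.728) = 10.1 kJ/mol
ΔG > 0, so the forward reaction is non-spontaneous (proceeds in reverse).

ΔG = 10.1 kJ/mol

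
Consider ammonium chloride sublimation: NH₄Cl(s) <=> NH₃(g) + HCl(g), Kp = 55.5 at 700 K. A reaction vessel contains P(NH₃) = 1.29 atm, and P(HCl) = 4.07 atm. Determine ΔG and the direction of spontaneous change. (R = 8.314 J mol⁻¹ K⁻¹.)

ΔG = -13.7 kJ/mol; the forward reaction is spontaneous

(NH₄Cl is a pure solid — omitted from Qp.)
Qp = P(NH₃)·P(HCl) = (1.29)·(4.07) = 5.25
ΔG = RT ln(Qp/Kp) = (8.314 J mol⁻¹ K⁻¹)(700 K) × ln(5.25/55.5)
   = (5.820 kJ/mol)(-2.358) = -13.7 kJ/mol
ΔG < 0, so the forward reaction is spontaneous (proceeds forward).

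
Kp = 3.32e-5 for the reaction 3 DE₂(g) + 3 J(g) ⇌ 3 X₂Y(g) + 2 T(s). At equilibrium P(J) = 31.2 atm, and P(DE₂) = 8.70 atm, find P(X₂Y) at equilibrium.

P(X₂Y) = 8.72 atm

(T is a pure solid — omitted from Kp.)
At equilibrium, Kp = P(X₂Y)³ / (P(DE₂)³·P(J)³) = 3.32e-5.
(P(X₂Y))³ / ((8.70)³·(31.2)³) = 3.32e-5
P(X₂Y)³ = 664 ⇒ P(X₂Y) = 8.72 atm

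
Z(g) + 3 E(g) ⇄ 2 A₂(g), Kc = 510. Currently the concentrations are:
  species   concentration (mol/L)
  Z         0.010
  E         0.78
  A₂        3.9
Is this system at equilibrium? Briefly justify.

no; Q > K, reaction proceeds in reverse

Qc = [A₂]² / ([Z]·[E]³) = (3.9)² / ((0.010)·(0.78)³) = 3200
Qc = 3200 > Kc = 510: net reverse reaction.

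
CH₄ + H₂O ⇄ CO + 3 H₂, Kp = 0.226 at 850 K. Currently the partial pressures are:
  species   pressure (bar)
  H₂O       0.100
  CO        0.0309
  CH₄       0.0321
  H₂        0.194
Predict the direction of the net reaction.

Qp = P(CO)·P(H₂)³ / (P(CH₄)·P(H₂O)) = (0.0309)·(0.194)³ / ((0.0321)·(0.100)) = 0.0703
Qp = 0.0703 < Kp = 0.226, so the forward reaction proceeds.

to the right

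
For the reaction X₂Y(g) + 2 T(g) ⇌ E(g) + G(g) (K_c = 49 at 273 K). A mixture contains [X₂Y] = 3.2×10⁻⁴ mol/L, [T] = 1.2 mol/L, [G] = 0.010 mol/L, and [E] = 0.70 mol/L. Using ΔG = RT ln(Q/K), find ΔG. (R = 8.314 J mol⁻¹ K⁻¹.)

ΔG = -2.66 kJ/mol

Q_c = [E]·[G] / ([X₂Y]·[T]²) = (0.70)·(0.010) / ((3.2×10⁻⁴)·(1.2)²) = 15.2
ΔG = RT ln(Q_c/K_c) = (8.314 J mol⁻¹ K⁻¹)(273 K) × ln(15.2/49)
   = (2.270 kJ/mol)(-1.171) = -2.66 kJ/mol
ΔG < 0, so the forward reaction is spontaneous (proceeds forward).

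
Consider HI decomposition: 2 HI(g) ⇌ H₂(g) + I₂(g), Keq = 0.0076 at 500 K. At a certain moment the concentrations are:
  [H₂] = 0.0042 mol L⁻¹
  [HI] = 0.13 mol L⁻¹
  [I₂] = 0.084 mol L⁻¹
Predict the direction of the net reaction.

Q = [H₂]·[I₂] / [HI]² = (0.0042)·(0.084) / (0.13)² = 0.021
Q = 0.021 > Keq = 0.0076, so the reverse reaction proceeds.

toward reactants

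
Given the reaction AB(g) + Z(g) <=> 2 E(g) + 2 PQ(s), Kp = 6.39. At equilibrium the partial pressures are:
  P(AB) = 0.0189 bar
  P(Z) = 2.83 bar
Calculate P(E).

P(E) = 0.585 bar

(PQ is a pure solid — omitted from Kp.)
At equilibrium, Kp = P(E)² / (P(AB)·P(Z)) = 6.39.
(P(E))² / ((0.0189)·(2.83)) = 6.39
P(E)² = 0.342 ⇒ P(E) = 0.585 bar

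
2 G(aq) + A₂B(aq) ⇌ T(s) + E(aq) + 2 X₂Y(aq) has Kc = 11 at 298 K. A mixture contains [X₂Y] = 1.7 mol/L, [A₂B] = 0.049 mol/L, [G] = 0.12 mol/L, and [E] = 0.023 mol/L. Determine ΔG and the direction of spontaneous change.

ΔG = 5.32 kJ/mol; the forward reaction is non-spontaneous

(T is a pure solid — omitted from Qc.)
Qc = [E]·[X₂Y]² / ([G]²·[A₂B]) = (0.023)·(1.7)² / ((0.12)²·(0.049)) = 94.2
ΔG = RT ln(Qc/Kc) = (8.314 J mol⁻¹ K⁻¹)(298 K) × ln(94.2/11)
   = (2.478 kJ/mol)(2.148) = 5.32 kJ/mol
ΔG > 0, so the forward reaction is non-spontaneous (proceeds in reverse).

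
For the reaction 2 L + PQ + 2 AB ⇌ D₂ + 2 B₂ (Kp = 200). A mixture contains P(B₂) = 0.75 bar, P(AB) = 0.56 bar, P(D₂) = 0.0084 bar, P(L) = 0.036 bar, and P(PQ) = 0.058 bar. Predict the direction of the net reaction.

neither direction; the system is at equilibrium

Qp = P(D₂)·P(B₂)² / (P(L)²·P(PQ)·P(AB)²) = (0.0084)·(0.75)² / ((0.036)²·(0.058)·(0.56)²) = 200
Qp = 200 = Kp, so the system is already at equilibrium.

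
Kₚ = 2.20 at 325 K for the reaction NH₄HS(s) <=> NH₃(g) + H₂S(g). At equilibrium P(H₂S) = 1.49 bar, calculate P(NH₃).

(NH₄HS is a pure solid — omitted from Kₚ.)
At equilibrium, Kₚ = P(NH₃)·P(H₂S) = 2.20.
(P(NH₃))·(1.49) = 2.20
P(NH₃) = 1.48 bar

P(NH₃) = 1.48 bar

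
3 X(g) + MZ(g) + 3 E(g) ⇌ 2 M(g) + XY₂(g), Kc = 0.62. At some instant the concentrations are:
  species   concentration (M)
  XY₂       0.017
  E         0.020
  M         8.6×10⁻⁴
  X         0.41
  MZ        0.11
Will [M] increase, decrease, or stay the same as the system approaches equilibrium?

increase

Qc = [M]²·[XY₂] / ([X]³·[MZ]·[E]³) = (8.6×10⁻⁴)²·(0.017) / ((0.41)³·(0.11)·(0.020)³) = 0.21
Qc = 0.21 < Kc = 0.62: net forward reaction.
M is a product, so it increases.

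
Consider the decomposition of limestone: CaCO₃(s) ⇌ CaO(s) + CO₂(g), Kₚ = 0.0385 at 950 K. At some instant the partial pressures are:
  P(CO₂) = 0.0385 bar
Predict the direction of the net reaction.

no net change (already at equilibrium)

(CaCO₃, CaO are pure solids — omitted from Qₚ.)
Qₚ = P(CO₂) = 0.0385
Qₚ = 0.0385 = Kₚ, so the system is already at equilibrium.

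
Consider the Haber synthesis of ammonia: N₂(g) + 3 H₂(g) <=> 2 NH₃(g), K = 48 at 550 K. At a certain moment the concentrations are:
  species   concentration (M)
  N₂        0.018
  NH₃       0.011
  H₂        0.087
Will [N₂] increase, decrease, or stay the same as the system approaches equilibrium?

Q = [NH₃]² / ([N₂]·[H₂]³) = (0.011)² / ((0.018)·(0.087)³) = 10
Q = 10 < K = 48: net forward reaction.
N₂ is a reactant, so it decreases.

decrease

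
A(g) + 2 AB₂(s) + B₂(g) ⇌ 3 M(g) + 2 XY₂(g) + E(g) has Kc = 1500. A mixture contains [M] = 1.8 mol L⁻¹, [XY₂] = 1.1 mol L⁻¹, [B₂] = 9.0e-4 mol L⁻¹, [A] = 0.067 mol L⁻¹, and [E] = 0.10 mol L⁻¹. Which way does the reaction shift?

(AB₂ is a pure solid — omitted from Qc.)
Qc = [M]³·[XY₂]²·[E] / ([A]·[B₂]) = (1.8)³·(1.1)²·(0.10) / ((0.067)·(9.0e-4)) = 12000
Qc = 12000 > Kc = 1500, so the reverse reaction proceeds.

reverse (toward reactants)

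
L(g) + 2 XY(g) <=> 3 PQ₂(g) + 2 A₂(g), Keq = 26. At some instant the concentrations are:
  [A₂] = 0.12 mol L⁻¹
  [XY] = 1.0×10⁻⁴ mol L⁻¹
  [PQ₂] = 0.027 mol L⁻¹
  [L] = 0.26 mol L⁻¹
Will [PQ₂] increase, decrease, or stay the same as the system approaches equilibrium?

decrease

Q = [PQ₂]³·[A₂]² / ([L]·[XY]²) = (0.027)³·(0.12)² / ((0.26)·(1.0×10⁻⁴)²) = 110
Q = 110 > Keq = 26: net reverse reaction.
PQ₂ is a product, so it decreases.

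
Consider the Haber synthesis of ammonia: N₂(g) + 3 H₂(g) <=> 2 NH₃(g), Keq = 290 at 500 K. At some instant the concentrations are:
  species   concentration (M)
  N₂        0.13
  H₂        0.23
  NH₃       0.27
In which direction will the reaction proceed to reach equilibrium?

in the forward direction

Q = [NH₃]² / ([N₂]·[H₂]³) = (0.27)² / ((0.13)·(0.23)³) = 46
Q = 46 < Keq = 290, so the forward reaction proceeds.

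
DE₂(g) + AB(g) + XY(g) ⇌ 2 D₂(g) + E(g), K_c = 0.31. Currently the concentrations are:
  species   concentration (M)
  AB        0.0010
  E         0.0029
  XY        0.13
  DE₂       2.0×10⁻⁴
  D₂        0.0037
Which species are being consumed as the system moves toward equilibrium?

Q_c = [D₂]²·[E] / ([DE₂]·[AB]·[XY]) = (0.0037)²·(0.0029) / ((2.0×10⁻⁴)·(0.0010)·(0.13)) = 1.5
Q_c = 1.5 > K_c = 0.31: net reverse reaction.

D₂, E (products)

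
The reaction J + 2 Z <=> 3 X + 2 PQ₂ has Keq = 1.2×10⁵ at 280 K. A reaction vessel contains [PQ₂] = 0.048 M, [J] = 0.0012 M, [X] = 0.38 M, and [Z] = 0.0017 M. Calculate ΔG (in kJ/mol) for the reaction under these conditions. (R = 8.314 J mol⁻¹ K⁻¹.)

ΔG = -2.77 kJ/mol

Q = [X]³·[PQ₂]² / ([J]·[Z]²) = (0.38)³·(0.048)² / ((0.0012)·(0.0017)²) = 36500
ΔG = RT ln(Q/Keq) = (8.314 J mol⁻¹ K⁻¹)(280 K) × ln(36500/1.2×10⁵)
   = (2.328 kJ/mol)(-1.190) = -2.77 kJ/mol
ΔG < 0, so the forward reaction is spontaneous (proceeds forward).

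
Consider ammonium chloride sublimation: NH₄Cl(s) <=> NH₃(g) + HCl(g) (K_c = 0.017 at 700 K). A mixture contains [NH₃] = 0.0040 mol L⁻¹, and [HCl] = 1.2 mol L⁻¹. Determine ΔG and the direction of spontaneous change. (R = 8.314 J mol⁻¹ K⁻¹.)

(NH₄Cl is a pure solid — omitted from Q_c.)
Q_c = [NH₃]·[HCl] = (0.0040)·(1.2) = 0.00480
ΔG = RT ln(Q_c/K_c) = (8.314 J mol⁻¹ K⁻¹)(700 K) × ln(0.00480/0.017)
   = (5.820 kJ/mol)(-1.265) = -7.36 kJ/mol
ΔG < 0, so the forward reaction is spontaneous (proceeds forward).

ΔG = -7.36 kJ/mol; the forward reaction is spontaneous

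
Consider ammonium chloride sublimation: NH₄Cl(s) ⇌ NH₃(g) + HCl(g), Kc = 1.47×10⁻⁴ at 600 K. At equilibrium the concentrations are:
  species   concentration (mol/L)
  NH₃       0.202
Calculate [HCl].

(NH₄Cl is a pure solid — omitted from Kc.)
At equilibrium, Kc = [NH₃]·[HCl] = 1.47×10⁻⁴.
(0.202)·([HCl]) = 1.47×10⁻⁴
[HCl] = 7.28×10⁻⁴ mol/L

[HCl] = 7.28×10⁻⁴ mol/L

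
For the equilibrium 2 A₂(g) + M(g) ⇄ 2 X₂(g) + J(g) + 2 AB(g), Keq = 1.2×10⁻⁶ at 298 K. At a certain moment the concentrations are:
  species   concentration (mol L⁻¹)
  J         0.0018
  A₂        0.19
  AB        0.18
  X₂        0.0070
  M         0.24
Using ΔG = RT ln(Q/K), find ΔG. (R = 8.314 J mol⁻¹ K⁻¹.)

ΔG = -3.20 kJ/mol

Q = [X₂]²·[J]·[AB]² / ([A₂]²·[M]) = (0.0070)²·(0.0018)·(0.18)² / ((0.19)²·(0.24)) = 3.30×10⁻⁷
ΔG = RT ln(Q/Keq) = (8.314 J mol⁻¹ K⁻¹)(298 K) × ln(3.30×10⁻⁷/1.2×10⁻⁶)
   = (2.478 kJ/mol)(-1.291) = -3.20 kJ/mol
ΔG < 0, so the forward reaction is spontaneous (proceeds forward).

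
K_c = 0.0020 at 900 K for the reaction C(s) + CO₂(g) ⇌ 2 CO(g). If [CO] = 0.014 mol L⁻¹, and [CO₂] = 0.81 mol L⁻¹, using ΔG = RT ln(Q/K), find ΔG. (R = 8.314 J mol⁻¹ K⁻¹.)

(C is a pure solid — omitted from Q_c.)
Q_c = [CO]² / [CO₂] = (0.014)² / (0.81) = 2.42×10⁻⁴
ΔG = RT ln(Q_c/K_c) = (8.314 J mol⁻¹ K⁻¹)(900 K) × ln(2.42×10⁻⁴/0.0020)
   = (7.483 kJ/mol)(-2.112) = -15.8 kJ/mol
ΔG < 0, so the forward reaction is spontaneous (proceeds forward).

ΔG = -15.8 kJ/mol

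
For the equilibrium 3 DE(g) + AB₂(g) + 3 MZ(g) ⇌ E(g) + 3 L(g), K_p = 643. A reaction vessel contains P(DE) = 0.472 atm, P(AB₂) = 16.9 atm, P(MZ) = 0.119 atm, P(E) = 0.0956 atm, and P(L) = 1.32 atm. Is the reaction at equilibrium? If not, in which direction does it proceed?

Q_p = P(E)·P(L)³ / (P(DE)³·P(AB₂)·P(MZ)³) = (0.0956)·(1.32)³ / ((0.472)³·(16.9)·(0.119)³) = 73.4
Q_p = 73.4 < K_p = 643, so the forward reaction proceeds.

to the right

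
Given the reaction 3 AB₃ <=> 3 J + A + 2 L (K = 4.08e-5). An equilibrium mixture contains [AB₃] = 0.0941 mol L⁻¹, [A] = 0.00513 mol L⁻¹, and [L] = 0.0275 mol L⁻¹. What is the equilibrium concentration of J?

At equilibrium, K = [J]³·[A]·[L]² / [AB₃]³ = 4.08e-5.
([J])³·(0.00513)·(0.0275)² / (0.0941)³ = 4.08e-5
[J]³ = 0.00876 ⇒ [J] = 0.206 mol L⁻¹

[J] = 0.206 mol L⁻¹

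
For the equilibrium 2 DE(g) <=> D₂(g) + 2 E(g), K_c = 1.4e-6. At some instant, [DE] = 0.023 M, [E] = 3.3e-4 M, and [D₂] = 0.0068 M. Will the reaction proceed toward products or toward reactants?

at equilibrium

Q_c = [D₂]·[E]² / [DE]² = (0.0068)·(3.3e-4)² / (0.023)² = 1.4e-6
Q_c = 1.4e-6 = K_c, so the system is already at equilibrium.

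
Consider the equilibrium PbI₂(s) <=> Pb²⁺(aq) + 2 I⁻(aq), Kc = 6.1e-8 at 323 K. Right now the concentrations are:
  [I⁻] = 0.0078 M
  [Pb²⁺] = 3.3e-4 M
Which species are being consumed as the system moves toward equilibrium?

(PbI₂ is a pure solid — omitted from Qc.)
Qc = [Pb²⁺]·[I⁻]² = (3.3e-4)·(0.0078)² = 2.0e-8
Qc = 2.0e-8 < Kc = 6.1e-8: net forward reaction.

PbI₂ (reactants)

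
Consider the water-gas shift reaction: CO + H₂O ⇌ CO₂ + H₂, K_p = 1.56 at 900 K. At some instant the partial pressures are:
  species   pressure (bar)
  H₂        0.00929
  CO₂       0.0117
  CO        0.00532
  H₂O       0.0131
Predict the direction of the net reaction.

Q_p = P(CO₂)·P(H₂) / (P(CO)·P(H₂O)) = (0.0117)·(0.00929) / ((0.00532)·(0.0131)) = 1.56
Q_p = 1.56 = K_p, so the system is already at equilibrium.

no net change (already at equilibrium)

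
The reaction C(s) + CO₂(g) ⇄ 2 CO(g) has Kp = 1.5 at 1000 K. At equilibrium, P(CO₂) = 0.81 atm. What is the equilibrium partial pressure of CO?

(C is a pure solid — omitted from Kp.)
At equilibrium, Kp = P(CO)² / P(CO₂) = 1.5.
(P(CO))² / (0.81) = 1.5
P(CO)² = 1.22 ⇒ P(CO) = 1.1 atm

P(CO) = 1.1 atm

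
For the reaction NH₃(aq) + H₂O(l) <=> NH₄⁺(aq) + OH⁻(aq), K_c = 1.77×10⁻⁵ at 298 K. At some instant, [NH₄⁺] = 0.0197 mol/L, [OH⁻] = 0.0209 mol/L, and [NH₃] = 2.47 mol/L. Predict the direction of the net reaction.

reverse (toward reactants)

(H₂O is a pure liquid — omitted from Q_c.)
Q_c = [NH₄⁺]·[OH⁻] / [NH₃] = (0.0197)·(0.0209) / (2.47) = 1.67×10⁻⁴
Q_c = 1.67×10⁻⁴ > K_c = 1.77×10⁻⁵, so the reverse reaction proceeds.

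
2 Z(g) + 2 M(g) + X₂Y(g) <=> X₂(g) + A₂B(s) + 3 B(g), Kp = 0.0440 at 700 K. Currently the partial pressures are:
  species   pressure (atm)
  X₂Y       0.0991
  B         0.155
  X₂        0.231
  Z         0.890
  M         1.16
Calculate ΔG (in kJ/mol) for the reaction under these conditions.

ΔG = -9.82 kJ/mol

(A₂B is a pure solid — omitted from Qp.)
Qp = P(X₂)·P(B)³ / (P(Z)²·P(M)²·P(X₂Y)) = (0.231)·(0.155)³ / ((0.890)²·(1.16)²·(0.0991)) = 0.00814
ΔG = RT ln(Qp/Kp) = (8.314 J mol⁻¹ K⁻¹)(700 K) × ln(0.00814/0.0440)
   = (5.820 kJ/mol)(-1.687) = -9.82 kJ/mol
ΔG < 0, so the forward reaction is spontaneous (proceeds forward).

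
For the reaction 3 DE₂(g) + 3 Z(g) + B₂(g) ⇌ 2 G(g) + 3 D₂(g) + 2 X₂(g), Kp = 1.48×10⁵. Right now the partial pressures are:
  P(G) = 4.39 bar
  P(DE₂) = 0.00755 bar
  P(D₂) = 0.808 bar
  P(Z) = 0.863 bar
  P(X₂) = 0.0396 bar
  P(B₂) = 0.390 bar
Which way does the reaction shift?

neither direction; the system is at equilibrium

Qp = P(G)²·P(D₂)³·P(X₂)² / (P(DE₂)³·P(Z)³·P(B₂)) = (4.39)²·(0.808)³·(0.0396)² / ((0.00755)³·(0.863)³·(0.390)) = 1.48×10⁵
Qp = 1.48×10⁵ = Kp, so the system is already at equilibrium.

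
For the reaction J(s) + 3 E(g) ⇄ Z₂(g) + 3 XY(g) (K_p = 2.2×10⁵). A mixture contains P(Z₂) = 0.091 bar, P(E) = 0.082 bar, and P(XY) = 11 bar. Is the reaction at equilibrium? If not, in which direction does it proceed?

neither direction; the system is at equilibrium

(J is a pure solid — omitted from Q_p.)
Q_p = P(Z₂)·P(XY)³ / P(E)³ = (0.091)·(11)³ / (0.082)³ = 2.2×10⁵
Q_p = 2.2×10⁵ = K_p, so the system is already at equilibrium.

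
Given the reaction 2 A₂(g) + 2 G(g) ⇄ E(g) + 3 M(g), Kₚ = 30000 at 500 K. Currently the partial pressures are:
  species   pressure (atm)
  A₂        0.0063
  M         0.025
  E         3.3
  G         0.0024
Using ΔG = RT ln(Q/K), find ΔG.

ΔG = 8.39 kJ/mol

Qₚ = P(E)·P(M)³ / (P(A₂)²·P(G)²) = (3.3)·(0.025)³ / ((0.0063)²·(0.0024)²) = 2.26×10⁵
ΔG = RT ln(Qₚ/Kₚ) = (8.314 J mol⁻¹ K⁻¹)(500 K) × ln(2.26×10⁵/30000)
   = (4.157 kJ/mol)(2.019) = 8.39 kJ/mol
ΔG > 0, so the forward reaction is non-spontaneous (proceeds in reverse).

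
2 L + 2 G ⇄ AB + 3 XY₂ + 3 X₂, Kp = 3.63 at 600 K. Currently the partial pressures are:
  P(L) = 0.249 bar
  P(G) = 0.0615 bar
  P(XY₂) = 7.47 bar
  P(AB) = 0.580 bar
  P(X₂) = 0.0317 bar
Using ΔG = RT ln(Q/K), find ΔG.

Qp = P(AB)·P(XY₂)³·P(X₂)³ / (P(L)²·P(G)²) = (0.580)·(7.47)³·(0.0317)³ / ((0.249)²·(0.0615)²) = 32.8
ΔG = RT ln(Qp/Kp) = (8.314 J mol⁻¹ K⁻¹)(600 K) × ln(32.8/3.63)
   = (4.988 kJ/mol)(2.201) = 11.0 kJ/mol
ΔG > 0, so the forward reaction is non-spontaneous (proceeds in reverse).

ΔG = 11.0 kJ/mol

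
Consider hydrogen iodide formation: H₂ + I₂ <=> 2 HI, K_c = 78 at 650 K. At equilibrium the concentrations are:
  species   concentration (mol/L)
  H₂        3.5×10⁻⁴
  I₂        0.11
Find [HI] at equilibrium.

[HI] = 0.055 mol/L

At equilibrium, K_c = [HI]² / ([H₂]·[I₂]) = 78.
([HI])² / ((3.5×10⁻⁴)·(0.11)) = 78
[HI]² = 0.00300 ⇒ [HI] = 0.055 mol/L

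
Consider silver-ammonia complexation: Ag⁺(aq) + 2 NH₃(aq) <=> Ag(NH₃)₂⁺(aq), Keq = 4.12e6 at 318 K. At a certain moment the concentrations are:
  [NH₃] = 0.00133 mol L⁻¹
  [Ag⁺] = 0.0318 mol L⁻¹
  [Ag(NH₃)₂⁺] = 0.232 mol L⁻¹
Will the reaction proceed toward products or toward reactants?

no net change (already at equilibrium)

Q = [Ag(NH₃)₂⁺] / ([Ag⁺]·[NH₃]²) = (0.232) / ((0.0318)·(0.00133)²) = 4.12e6
Q = 4.12e6 = Keq, so the system is already at equilibrium.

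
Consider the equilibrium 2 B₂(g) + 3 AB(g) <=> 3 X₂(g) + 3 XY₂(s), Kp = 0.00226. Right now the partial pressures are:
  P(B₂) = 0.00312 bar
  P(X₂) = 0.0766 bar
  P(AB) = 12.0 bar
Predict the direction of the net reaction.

(XY₂ is a pure solid — omitted from Qp.)
Qp = P(X₂)³ / (P(B₂)²·P(AB)³) = (0.0766)³ / ((0.00312)²·(12.0)³) = 0.0267
Qp = 0.0267 > Kp = 0.00226, so the reverse reaction proceeds.

reverse (toward reactants)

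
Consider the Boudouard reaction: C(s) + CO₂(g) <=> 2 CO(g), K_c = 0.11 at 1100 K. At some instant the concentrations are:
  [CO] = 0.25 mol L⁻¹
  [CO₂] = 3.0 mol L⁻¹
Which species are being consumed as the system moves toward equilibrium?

(C is a pure solid — omitted from Q_c.)
Q_c = [CO]² / [CO₂] = (0.25)² / (3.0) = 0.021
Q_c = 0.021 < K_c = 0.11: net forward reaction.

C, CO₂ (reactants)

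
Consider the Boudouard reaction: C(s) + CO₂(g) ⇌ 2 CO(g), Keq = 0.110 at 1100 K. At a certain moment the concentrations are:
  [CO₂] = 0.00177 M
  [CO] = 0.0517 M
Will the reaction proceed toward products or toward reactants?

in the reverse direction

(C is a pure solid — omitted from Q.)
Q = [CO]² / [CO₂] = (0.0517)² / (0.00177) = 1.51
Q = 1.51 > Keq = 0.110, so the reverse reaction proceeds.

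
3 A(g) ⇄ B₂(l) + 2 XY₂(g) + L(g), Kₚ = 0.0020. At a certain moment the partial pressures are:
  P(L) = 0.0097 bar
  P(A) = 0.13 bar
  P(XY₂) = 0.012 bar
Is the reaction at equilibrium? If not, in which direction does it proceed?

(B₂ is a pure liquid — omitted from Qₚ.)
Qₚ = P(XY₂)²·P(L) / P(A)³ = (0.012)²·(0.0097) / (0.13)³ = 6.4e-4
Qₚ = 6.4e-4 < Kₚ = 0.0020, so the forward reaction proceeds.

in the forward direction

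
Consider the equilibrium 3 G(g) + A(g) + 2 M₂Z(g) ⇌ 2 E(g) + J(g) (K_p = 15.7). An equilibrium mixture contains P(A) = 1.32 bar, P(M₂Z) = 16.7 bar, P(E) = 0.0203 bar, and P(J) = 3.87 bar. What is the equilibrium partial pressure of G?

P(G) = 0.00651 bar

At equilibrium, K_p = P(E)²·P(J) / (P(G)³·P(A)·P(M₂Z)²) = 15.7.
(0.0203)²·(3.87) / ((P(G))³·(1.32)·(16.7)²) = 15.7
P(G)³ = 2.76×10⁻⁷ ⇒ P(G) = 0.00651 bar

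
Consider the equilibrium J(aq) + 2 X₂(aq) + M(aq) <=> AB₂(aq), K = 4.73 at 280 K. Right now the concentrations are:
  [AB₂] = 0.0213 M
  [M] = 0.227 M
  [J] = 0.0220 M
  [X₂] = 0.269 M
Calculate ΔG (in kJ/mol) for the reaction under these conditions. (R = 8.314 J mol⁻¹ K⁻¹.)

Q = [AB₂] / ([J]·[X₂]²·[M]) = (0.0213) / ((0.0220)·(0.269)²·(0.227)) = 58.9
ΔG = RT ln(Q/K) = (8.314 J mol⁻¹ K⁻¹)(280 K) × ln(58.9/4.73)
   = (2.328 kJ/mol)(2.522) = 5.87 kJ/mol
ΔG > 0, so the forward reaction is non-spontaneous (proceeds in reverse).

ΔG = 5.87 kJ/mol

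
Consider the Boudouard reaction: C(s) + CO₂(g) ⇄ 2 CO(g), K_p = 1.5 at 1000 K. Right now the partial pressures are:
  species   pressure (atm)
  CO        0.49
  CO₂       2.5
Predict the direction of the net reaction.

(C is a pure solid — omitted from Q_p.)
Q_p = P(CO)² / P(CO₂) = (0.49)² / (2.5) = 0.096
Q_p = 0.096 < K_p = 1.5, so the forward reaction proceeds.

toward products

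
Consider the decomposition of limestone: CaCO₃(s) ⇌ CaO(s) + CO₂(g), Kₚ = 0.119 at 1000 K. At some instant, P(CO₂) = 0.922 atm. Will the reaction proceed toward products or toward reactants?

(CaCO₃, CaO are pure solids — omitted from Qₚ.)
Qₚ = P(CO₂) = 0.922
Qₚ = 0.922 > Kₚ = 0.119, so the reverse reaction proceeds.

toward reactants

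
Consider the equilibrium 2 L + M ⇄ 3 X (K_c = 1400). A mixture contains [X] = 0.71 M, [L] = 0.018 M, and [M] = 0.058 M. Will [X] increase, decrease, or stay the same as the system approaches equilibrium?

decrease

Q_c = [X]³ / ([L]²·[M]) = (0.71)³ / ((0.018)²·(0.058)) = 19000
Q_c = 19000 > K_c = 1400: net reverse reaction.
X is a product, so it decreases.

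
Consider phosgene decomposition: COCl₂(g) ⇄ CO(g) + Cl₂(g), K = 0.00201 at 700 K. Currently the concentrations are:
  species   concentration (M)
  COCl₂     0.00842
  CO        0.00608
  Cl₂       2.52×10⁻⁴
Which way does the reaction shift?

Q = [CO]·[Cl₂] / [COCl₂] = (0.00608)·(2.52×10⁻⁴) / (0.00842) = 1.82×10⁻⁴
Q = 1.82×10⁻⁴ < K = 0.00201, so the forward reaction proceeds.

forward (toward products)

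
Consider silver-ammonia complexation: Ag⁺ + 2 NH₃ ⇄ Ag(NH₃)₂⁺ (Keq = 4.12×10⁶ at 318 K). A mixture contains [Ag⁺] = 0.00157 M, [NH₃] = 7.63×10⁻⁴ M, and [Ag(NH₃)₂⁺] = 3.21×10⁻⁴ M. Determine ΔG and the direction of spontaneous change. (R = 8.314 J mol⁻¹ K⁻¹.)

Q = [Ag(NH₃)₂⁺] / ([Ag⁺]·[NH₃]²) = (3.21×10⁻⁴) / ((0.00157)·(7.63×10⁻⁴)²) = 3.51×10⁵
ΔG = RT ln(Q/Keq) = (8.314 J mol⁻¹ K⁻¹)(318 K) × ln(3.51×10⁵/4.12×10⁶)
   = (2.644 kJ/mol)(-2.463) = -6.51 kJ/mol
ΔG < 0, so the forward reaction is spontaneous (proceeds forward).

ΔG = -6.51 kJ/mol; the forward reaction is spontaneous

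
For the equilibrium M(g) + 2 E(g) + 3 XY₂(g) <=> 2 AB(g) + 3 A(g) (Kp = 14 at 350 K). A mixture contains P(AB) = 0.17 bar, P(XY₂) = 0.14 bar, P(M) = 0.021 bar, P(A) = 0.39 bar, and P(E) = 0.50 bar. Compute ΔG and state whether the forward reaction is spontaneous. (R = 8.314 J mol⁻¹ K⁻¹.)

ΔG = 6.23 kJ/mol; the forward reaction is non-spontaneous

Qp = P(AB)²·P(A)³ / (P(M)·P(E)²·P(XY₂)³) = (0.17)²·(0.39)³ / ((0.021)·(0.50)²·(0.14)³) = 119
ΔG = RT ln(Qp/Kp) = (8.314 J mol⁻¹ K⁻¹)(350 K) × ln(119/14)
   = (2.910 kJ/mol)(2.140) = 6.23 kJ/mol
ΔG > 0, so the forward reaction is non-spontaneous (proceeds in reverse).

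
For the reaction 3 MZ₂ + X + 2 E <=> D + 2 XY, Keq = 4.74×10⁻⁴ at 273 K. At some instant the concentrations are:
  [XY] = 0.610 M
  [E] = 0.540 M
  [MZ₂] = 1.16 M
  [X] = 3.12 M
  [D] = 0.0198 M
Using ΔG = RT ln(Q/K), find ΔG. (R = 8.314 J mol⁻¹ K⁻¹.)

ΔG = 5.43 kJ/mol

Q = [D]·[XY]² / ([MZ₂]³·[X]·[E]²) = (0.0198)·(0.610)² / ((1.16)³·(3.12)·(0.540)²) = 0.00519
ΔG = RT ln(Q/Keq) = (8.314 J mol⁻¹ K⁻¹)(273 K) × ln(0.00519/4.74×10⁻⁴)
   = (2.270 kJ/mol)(2.393) = 5.43 kJ/mol
ΔG > 0, so the forward reaction is non-spontaneous (proceeds in reverse).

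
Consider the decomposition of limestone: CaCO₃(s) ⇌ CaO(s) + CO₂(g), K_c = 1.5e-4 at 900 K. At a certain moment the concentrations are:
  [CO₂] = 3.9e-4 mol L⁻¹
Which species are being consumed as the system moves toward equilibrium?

(CaCO₃, CaO are pure solids — omitted from Q_c.)
Q_c = [CO₂] = 3.9e-4
Q_c = 3.9e-4 > K_c = 1.5e-4: net reverse reaction.

CaO, CO₂ (products)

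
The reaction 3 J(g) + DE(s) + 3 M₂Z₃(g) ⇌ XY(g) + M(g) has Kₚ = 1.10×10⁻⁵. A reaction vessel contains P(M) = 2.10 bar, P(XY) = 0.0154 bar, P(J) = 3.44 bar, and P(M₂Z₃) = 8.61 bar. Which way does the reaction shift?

(DE is a pure solid — omitted from Qₚ.)
Qₚ = P(XY)·P(M) / (P(J)³·P(M₂Z₃)³) = (0.0154)·(2.10) / ((3.44)³·(8.61)³) = 1.24×10⁻⁶
Qₚ = 1.24×10⁻⁶ < Kₚ = 1.10×10⁻⁵, so the forward reaction proceeds.

to the right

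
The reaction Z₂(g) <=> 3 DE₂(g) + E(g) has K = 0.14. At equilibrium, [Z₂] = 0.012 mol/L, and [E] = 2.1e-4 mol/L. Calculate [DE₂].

At equilibrium, K = [DE₂]³·[E] / [Z₂] = 0.14.
([DE₂])³·(2.1e-4) / (0.012) = 0.14
[DE₂]³ = 8.00 ⇒ [DE₂] = 2.0 mol/L

[DE₂] = 2.0 mol/L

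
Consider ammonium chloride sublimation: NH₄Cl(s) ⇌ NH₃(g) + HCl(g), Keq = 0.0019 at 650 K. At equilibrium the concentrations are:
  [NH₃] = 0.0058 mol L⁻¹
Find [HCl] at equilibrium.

[HCl] = 0.33 mol L⁻¹

(NH₄Cl is a pure solid — omitted from Keq.)
At equilibrium, Keq = [NH₃]·[HCl] = 0.0019.
(0.0058)·([HCl]) = 0.0019
[HCl] = 0.328 = 0.33 mol L⁻¹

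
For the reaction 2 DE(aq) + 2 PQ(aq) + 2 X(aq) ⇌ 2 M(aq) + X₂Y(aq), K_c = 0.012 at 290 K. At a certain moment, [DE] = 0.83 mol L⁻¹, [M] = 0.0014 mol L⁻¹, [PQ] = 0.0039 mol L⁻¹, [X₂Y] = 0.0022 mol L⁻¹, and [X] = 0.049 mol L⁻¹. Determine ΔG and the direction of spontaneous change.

ΔG = 6.41 kJ/mol; the forward reaction is non-spontaneous

Q_c = [M]²·[X₂Y] / ([DE]²·[PQ]²·[X]²) = (0.0014)²·(0.0022) / ((0.83)²·(0.0039)²·(0.049)²) = 0.171
ΔG = RT ln(Q_c/K_c) = (8.314 J mol⁻¹ K⁻¹)(290 K) × ln(0.171/0.012)
   = (2.411 kJ/mol)(2.657) = 6.41 kJ/mol
ΔG > 0, so the forward reaction is non-spontaneous (proceeds in reverse).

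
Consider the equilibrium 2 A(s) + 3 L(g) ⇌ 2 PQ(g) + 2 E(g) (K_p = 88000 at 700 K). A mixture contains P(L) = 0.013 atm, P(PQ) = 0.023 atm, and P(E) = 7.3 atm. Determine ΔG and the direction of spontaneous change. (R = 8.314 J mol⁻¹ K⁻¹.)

(A is a pure solid — omitted from Q_p.)
Q_p = P(PQ)²·P(E)² / P(L)³ = (0.023)²·(7.3)² / (0.013)³ = 12800
ΔG = RT ln(Q_p/K_p) = (8.314 J mol⁻¹ K⁻¹)(700 K) × ln(12800/88000)
   = (5.820 kJ/mol)(-1.928) = -11.2 kJ/mol
ΔG < 0, so the forward reaction is spontaneous (proceeds forward).

ΔG = -11.2 kJ/mol; the forward reaction is spontaneous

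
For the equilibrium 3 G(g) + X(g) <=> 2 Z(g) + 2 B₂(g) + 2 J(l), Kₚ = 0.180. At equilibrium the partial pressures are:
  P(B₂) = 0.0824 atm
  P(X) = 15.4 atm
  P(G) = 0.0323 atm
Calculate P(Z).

P(Z) = 0.117 atm

(J is a pure liquid — omitted from Kₚ.)
At equilibrium, Kₚ = P(Z)²·P(B₂)² / (P(G)³·P(X)) = 0.180.
(P(Z))²·(0.0824)² / ((0.0323)³·(15.4)) = 0.180
P(Z)² = 0.0138 ⇒ P(Z) = 0.117 atm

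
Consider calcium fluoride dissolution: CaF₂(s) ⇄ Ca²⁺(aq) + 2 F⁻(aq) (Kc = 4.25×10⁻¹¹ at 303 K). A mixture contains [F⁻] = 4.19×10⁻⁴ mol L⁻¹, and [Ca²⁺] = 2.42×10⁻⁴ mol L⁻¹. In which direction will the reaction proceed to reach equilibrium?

no net change (already at equilibrium)

(CaF₂ is a pure solid — omitted from Qc.)
Qc = [Ca²⁺]·[F⁻]² = (2.42×10⁻⁴)·(4.19×10⁻⁴)² = 4.25×10⁻¹¹
Qc = 4.25×10⁻¹¹ = Kc, so the system is already at equilibrium.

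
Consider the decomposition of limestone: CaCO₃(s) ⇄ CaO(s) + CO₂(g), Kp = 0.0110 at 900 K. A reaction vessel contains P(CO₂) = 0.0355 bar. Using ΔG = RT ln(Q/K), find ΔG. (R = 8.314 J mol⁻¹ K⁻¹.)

ΔG = 8.77 kJ/mol

(CaCO₃, CaO are pure solids — omitted from Qp.)
Qp = P(CO₂) = 0.0355
ΔG = RT ln(Qp/Kp) = (8.314 J mol⁻¹ K⁻¹)(900 K) × ln(0.0355/0.0110)
   = (7.483 kJ/mol)(1.172) = 8.77 kJ/mol
ΔG > 0, so the forward reaction is non-spontaneous (proceeds in reverse).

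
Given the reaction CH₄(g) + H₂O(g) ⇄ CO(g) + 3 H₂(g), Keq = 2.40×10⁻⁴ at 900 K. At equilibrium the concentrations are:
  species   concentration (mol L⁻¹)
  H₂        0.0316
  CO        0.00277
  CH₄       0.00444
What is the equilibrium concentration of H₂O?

At equilibrium, Keq = [CO]·[H₂]³ / ([CH₄]·[H₂O]) = 2.40×10⁻⁴.
(0.00277)·(0.0316)³ / ((0.00444)·([H₂O])) = 2.40×10⁻⁴
[H₂O] = 0.0820 mol L⁻¹

[H₂O] = 0.0820 mol L⁻¹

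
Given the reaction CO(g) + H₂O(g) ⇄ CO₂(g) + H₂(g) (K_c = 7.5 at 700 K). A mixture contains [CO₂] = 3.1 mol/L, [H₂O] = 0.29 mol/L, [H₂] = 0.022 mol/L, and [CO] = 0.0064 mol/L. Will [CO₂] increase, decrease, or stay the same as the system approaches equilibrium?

Q_c = [CO₂]·[H₂] / ([CO]·[H₂O]) = (3.1)·(0.022) / ((0.0064)·(0.29)) = 37
Q_c = 37 > K_c = 7.5: net reverse reaction.
CO₂ is a product, so it decreases.

decrease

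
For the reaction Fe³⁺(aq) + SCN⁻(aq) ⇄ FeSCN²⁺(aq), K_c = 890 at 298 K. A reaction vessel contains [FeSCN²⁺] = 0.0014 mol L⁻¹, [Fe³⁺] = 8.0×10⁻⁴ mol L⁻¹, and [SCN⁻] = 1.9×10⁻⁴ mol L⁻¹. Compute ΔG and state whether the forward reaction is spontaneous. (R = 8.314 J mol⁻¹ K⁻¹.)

ΔG = 5.79 kJ/mol; the forward reaction is non-spontaneous

Q_c = [FeSCN²⁺] / ([Fe³⁺]·[SCN⁻]) = (0.0014) / ((8.0×10⁻⁴)·(1.9×10⁻⁴)) = 9210
ΔG = RT ln(Q_c/K_c) = (8.314 J mol⁻¹ K⁻¹)(298 K) × ln(9210/890)
   = (2.478 kJ/mol)(2.337) = 5.79 kJ/mol
ΔG > 0, so the forward reaction is non-spontaneous (proceeds in reverse).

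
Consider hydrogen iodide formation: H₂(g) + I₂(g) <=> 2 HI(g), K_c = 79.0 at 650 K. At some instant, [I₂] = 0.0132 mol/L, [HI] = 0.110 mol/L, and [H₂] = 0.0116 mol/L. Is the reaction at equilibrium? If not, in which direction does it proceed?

neither direction; the system is at equilibrium

Q_c = [HI]² / ([H₂]·[I₂]) = (0.110)² / ((0.0116)·(0.0132)) = 79.0
Q_c = 79.0 = K_c, so the system is already at equilibrium.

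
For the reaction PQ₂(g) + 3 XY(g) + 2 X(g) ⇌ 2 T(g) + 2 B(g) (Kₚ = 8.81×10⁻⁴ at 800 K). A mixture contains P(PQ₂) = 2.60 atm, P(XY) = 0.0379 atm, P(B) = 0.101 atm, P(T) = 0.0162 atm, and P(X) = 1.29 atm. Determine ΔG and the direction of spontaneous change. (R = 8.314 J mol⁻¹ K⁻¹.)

ΔG = 17.0 kJ/mol; the forward reaction is non-spontaneous

Qₚ = P(T)²·P(B)² / (P(PQ₂)·P(XY)³·P(X)²) = (0.0162)²·(0.101)² / ((2.60)·(0.0379)³·(1.29)²) = 0.0114
ΔG = RT ln(Qₚ/Kₚ) = (8.314 J mol⁻¹ K⁻¹)(800 K) × ln(0.0114/8.81×10⁻⁴)
   = (6.651 kJ/mol)(2.560) = 17.0 kJ/mol
ΔG > 0, so the forward reaction is non-spontaneous (proceeds in reverse).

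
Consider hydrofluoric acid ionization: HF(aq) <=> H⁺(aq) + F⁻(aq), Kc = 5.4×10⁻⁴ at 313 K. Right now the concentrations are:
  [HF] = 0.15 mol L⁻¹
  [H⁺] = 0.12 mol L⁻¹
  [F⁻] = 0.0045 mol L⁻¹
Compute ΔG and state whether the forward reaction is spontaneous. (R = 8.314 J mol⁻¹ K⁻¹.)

ΔG = 4.94 kJ/mol; the forward reaction is non-spontaneous

Qc = [H⁺]·[F⁻] / [HF] = (0.12)·(0.0045) / (0.15) = 0.00360
ΔG = RT ln(Qc/Kc) = (8.314 J mol⁻¹ K⁻¹)(313 K) × ln(0.00360/5.4×10⁻⁴)
   = (2.602 kJ/mol)(1.897) = 4.94 kJ/mol
ΔG > 0, so the forward reaction is non-spontaneous (proceeds in reverse).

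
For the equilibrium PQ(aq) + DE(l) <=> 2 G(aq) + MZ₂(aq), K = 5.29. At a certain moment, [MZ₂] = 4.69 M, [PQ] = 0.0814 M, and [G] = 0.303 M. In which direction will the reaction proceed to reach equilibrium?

at equilibrium

(DE is a pure liquid — omitted from Q.)
Q = [G]²·[MZ₂] / [PQ] = (0.303)²·(4.69) / (0.0814) = 5.29
Q = 5.29 = K, so the system is already at equilibrium.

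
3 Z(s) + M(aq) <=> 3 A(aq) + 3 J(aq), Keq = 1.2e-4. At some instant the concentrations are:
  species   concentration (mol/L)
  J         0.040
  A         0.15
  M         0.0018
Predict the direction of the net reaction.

(Z is a pure solid — omitted from Q.)
Q = [A]³·[J]³ / [M] = (0.15)³·(0.040)³ / (0.0018) = 1.2e-4
Q = 1.2e-4 = Keq, so the system is already at equilibrium.

no net change (already at equilibrium)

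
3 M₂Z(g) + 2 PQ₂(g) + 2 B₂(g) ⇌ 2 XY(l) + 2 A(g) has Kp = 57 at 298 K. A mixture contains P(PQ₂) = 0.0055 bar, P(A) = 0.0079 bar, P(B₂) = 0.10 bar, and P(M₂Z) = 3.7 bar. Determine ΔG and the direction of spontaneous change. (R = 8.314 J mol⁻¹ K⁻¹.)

ΔG = -6.54 kJ/mol; the forward reaction is spontaneous

(XY is a pure liquid — omitted from Qp.)
Qp = P(A)² / (P(M₂Z)³·P(PQ₂)²·P(B₂)²) = (0.0079)² / ((3.7)³·(0.0055)²·(0.10)²) = 4.07
ΔG = RT ln(Qp/Kp) = (8.314 J mol⁻¹ K⁻¹)(298 K) × ln(4.07/57)
   = (2.478 kJ/mol)(-2.639) = -6.54 kJ/mol
ΔG < 0, so the forward reaction is spontaneous (proceeds forward).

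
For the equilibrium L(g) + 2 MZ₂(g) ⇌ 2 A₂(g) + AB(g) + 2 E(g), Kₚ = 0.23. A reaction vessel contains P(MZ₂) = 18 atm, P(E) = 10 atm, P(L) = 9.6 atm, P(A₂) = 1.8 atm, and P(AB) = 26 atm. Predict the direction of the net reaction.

Qₚ = P(A₂)²·P(AB)·P(E)² / (P(L)·P(MZ₂)²) = (1.8)²·(26)·(10)² / ((9.6)·(18)²) = 2.7
Qₚ = 2.7 > Kₚ = 0.23, so the reverse reaction proceeds.

to the left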